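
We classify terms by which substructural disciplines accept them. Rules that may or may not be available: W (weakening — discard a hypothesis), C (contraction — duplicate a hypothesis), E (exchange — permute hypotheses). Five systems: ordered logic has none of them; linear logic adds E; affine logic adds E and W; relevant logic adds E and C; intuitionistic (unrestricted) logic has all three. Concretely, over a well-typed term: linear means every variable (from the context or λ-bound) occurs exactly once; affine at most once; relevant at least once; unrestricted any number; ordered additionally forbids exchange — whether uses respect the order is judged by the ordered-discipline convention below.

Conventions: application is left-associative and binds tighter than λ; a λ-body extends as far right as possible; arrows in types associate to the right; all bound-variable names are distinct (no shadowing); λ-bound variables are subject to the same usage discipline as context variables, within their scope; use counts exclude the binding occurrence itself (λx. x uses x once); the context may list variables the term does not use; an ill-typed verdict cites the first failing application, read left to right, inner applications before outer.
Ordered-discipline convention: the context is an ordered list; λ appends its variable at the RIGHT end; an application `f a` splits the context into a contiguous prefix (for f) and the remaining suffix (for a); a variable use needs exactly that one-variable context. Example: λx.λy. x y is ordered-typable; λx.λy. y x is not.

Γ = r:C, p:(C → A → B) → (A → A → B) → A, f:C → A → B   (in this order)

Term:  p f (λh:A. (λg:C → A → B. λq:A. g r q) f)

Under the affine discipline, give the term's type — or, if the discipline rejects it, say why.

not well-typed under affine — f ×2 used more than once (contraction)
use counts: r=1; p=1; f=2; h (λ-bound)=0; g (λ-bound)=1; q (λ-bound)=1
uses in reading order: p, f, g, r, q, f
typing: well-typed — term : A
all disciplines: ordered ✗ · linear ✗ · affine ✗ · relevant ✗ · unrestricted ✓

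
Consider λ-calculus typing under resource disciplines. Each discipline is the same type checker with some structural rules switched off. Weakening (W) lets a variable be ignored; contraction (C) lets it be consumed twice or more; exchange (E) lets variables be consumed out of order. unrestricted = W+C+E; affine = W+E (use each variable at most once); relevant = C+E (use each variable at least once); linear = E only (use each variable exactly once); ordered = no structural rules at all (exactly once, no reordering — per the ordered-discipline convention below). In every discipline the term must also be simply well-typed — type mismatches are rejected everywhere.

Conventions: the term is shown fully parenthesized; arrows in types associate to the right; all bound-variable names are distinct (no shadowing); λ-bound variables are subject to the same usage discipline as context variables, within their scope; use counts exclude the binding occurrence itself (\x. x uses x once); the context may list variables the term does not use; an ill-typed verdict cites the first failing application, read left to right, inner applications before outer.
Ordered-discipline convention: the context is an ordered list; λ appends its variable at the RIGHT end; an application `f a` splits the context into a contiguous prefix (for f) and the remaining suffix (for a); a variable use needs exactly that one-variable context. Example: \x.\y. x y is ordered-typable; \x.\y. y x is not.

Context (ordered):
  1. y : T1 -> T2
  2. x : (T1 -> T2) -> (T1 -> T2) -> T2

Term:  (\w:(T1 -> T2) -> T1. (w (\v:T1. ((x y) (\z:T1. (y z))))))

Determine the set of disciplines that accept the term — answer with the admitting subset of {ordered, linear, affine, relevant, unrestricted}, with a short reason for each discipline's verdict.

accepted by: unrestricted
usage: y: 2, x: 1, w (bound): 1, v (bound): 0, z (bound): 1
uses in reading order: w, x, y, y, z
typing: well-typed — term : ((T1 -> T2) -> T1) -> T1
ordered: ✗, needs contraction — y ×2; v left unused
linear: ✗, needs contraction — y ×2; v left unused
affine: ✗, needs contraction — y ×2
relevant: ✗, v left unused
unrestricted: ✓, typability at ((T1 -> T2) -> T1) -> T1 is all that's needed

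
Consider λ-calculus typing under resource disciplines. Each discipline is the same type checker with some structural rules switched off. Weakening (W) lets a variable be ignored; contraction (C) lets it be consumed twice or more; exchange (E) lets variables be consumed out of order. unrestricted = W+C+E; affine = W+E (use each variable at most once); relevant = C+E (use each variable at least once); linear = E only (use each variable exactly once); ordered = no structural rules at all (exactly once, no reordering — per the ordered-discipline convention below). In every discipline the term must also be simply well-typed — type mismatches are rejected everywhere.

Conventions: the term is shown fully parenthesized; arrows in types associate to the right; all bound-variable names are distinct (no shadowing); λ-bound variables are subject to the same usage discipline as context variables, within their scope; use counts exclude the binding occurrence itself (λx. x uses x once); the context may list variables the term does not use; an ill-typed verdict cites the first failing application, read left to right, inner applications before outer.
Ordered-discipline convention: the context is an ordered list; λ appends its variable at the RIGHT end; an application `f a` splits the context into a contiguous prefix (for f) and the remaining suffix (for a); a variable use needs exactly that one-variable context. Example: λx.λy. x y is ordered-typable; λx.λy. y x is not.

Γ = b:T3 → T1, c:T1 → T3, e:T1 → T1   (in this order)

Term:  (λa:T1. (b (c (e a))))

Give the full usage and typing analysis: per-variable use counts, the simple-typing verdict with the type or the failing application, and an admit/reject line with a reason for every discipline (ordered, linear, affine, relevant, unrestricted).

usage: b: 1×, c: 1×, e: 1×, a (bound): 1×
uses in reading order: b, c, e, a
typing: ✓ — T1 → T1
ordered: ✓, b, c, e, a once each; derivable with no W/C/E
linear: ✓, single use per variable (b, c, e, a)
affine: ✓, no duplicate uses among b, c, e, a
relevant: ✓, every one of b, c, e, a appears
unrestricted: ✓, simply typable at T1 → T1; W, C, E all held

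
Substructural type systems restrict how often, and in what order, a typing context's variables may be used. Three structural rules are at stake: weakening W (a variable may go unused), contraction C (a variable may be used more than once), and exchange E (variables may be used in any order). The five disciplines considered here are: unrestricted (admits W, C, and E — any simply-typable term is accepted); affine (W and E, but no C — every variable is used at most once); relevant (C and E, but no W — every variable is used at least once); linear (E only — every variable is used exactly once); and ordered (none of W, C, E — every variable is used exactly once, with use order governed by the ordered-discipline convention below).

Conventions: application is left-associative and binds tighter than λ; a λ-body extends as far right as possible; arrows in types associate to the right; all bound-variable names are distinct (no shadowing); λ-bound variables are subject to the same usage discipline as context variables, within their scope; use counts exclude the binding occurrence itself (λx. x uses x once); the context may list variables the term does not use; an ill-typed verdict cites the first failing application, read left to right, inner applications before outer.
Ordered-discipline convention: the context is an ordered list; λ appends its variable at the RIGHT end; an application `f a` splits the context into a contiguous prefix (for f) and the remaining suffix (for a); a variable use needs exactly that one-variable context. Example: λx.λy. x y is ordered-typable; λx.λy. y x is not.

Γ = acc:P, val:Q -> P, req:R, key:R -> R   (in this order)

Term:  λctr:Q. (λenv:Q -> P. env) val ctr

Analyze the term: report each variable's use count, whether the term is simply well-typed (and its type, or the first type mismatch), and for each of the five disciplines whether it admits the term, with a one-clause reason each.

use counts: acc: 0, val: 1, req: 0, key: 0, ctr [bound]: 1, env [bound]: 1
order of uses: env, val, ctr
typing: the term checks, with type Q -> P
ordered: ✗, needs weakening: acc, req, key unused
linear: ✗, needs weakening: acc, req, key unused
affine: ✓, no duplicate uses among acc, val, req, key, ctr, env
relevant: ✗, needs weakening: acc, req, key unused
unrestricted: ✓, well-typed at Q -> P; no restrictions here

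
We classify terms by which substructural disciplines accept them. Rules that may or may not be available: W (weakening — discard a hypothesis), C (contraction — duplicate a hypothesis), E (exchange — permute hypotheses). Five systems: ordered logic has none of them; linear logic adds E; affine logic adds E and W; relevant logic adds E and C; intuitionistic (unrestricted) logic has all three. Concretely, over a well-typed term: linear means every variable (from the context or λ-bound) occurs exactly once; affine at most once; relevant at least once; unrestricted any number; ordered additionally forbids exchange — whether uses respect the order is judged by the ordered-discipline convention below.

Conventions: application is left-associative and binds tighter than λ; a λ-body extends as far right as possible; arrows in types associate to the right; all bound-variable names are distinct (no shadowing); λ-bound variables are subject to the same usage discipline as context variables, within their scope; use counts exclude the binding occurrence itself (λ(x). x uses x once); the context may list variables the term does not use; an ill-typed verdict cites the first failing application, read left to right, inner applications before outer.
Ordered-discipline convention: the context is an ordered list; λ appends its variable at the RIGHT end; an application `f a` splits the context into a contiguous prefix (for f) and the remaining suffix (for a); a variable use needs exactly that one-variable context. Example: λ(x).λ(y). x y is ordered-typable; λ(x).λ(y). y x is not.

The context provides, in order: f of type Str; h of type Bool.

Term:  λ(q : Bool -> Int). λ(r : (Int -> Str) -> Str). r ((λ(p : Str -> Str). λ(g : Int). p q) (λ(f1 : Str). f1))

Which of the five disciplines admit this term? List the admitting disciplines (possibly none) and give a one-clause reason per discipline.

admitted by: none
usage: f: 0×, h: 0×, q [bound]: 1×, r [bound]: 1×, p [bound]: 1×, g [bound]: 0×, f1 [bound]: 1×
order of uses: r, p, q, f1
typing: ill-typed: argument of type Bool -> Int where Str is required
ordered: ✗ — fails simple typing
linear: ✗ — a type mismatch blocks all five
affine: ✗ — the type mismatch rejects it
relevant: ✗ — not simply typable
unrestricted: ✗ — fails simple typing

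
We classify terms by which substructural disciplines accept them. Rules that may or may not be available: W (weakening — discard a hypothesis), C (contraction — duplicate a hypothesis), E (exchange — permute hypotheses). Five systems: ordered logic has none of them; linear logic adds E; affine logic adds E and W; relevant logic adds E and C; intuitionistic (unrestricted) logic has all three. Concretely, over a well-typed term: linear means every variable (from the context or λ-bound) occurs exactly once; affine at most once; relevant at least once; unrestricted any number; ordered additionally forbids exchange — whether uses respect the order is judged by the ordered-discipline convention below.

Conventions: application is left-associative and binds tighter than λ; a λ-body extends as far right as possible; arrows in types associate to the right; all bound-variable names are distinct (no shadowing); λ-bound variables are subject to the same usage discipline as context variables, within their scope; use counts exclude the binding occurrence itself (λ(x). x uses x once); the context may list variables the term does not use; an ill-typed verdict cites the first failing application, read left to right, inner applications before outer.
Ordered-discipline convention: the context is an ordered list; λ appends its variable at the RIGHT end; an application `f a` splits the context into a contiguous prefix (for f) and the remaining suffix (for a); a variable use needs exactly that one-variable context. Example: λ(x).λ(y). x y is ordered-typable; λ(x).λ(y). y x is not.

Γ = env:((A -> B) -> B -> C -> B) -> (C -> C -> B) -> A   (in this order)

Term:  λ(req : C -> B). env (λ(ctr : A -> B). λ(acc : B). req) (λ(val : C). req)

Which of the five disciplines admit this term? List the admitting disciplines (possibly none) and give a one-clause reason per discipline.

admitting disciplines: unrestricted
counts: env: 1×, req (λ-bound): 2×, ctr (λ-bound): 0×, acc (λ-bound): 0×, val (λ-bound): 0×
use order (left to right): env, req, req
typing: well-typed at (C -> B) -> A
ordered: ✗, req ×2 used more than once (contraction); ctr, acc, val never used (weakening)
linear: ✗, req ×2 used more than once (contraction); ctr, acc, val never used (weakening)
affine: ✗, req ×2 used more than once (contraction)
relevant: ✗, ctr, acc, val never used (weakening)
unrestricted: ✓, simply typable at (C -> B) -> A; W, C, E all held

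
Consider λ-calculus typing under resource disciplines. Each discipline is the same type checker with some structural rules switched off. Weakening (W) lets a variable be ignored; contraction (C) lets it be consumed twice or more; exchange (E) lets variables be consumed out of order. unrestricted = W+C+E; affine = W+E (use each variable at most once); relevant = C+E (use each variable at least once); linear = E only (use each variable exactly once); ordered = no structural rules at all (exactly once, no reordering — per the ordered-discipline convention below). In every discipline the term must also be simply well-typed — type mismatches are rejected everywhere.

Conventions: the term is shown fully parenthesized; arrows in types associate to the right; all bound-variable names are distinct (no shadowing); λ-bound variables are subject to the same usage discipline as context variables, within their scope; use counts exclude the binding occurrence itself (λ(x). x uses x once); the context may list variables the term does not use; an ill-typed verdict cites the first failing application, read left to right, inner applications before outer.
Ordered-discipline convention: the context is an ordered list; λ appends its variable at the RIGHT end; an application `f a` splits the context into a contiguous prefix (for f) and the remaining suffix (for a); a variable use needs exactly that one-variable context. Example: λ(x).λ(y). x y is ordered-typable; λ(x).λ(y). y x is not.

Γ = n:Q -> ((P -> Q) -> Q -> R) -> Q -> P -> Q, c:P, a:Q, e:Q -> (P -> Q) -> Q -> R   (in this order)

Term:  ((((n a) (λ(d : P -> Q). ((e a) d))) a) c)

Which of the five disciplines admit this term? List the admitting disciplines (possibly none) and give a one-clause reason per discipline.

accepted by: relevant, unrestricted
variable uses: n=1, c=1, a=3, e=1, d (bound)=1
order of uses: n, a, e, a, d, a, c
typing: the term checks, with type Q
ordered: ✗ — a ×3 used more than once (contraction)
linear: ✗ — a ×3 used more than once (contraction)
affine: ✗ — a ×3 used more than once (contraction)
relevant: ✓ — every one of n, c, a, e, d appears
unrestricted: ✓ — typability at Q is all that's needed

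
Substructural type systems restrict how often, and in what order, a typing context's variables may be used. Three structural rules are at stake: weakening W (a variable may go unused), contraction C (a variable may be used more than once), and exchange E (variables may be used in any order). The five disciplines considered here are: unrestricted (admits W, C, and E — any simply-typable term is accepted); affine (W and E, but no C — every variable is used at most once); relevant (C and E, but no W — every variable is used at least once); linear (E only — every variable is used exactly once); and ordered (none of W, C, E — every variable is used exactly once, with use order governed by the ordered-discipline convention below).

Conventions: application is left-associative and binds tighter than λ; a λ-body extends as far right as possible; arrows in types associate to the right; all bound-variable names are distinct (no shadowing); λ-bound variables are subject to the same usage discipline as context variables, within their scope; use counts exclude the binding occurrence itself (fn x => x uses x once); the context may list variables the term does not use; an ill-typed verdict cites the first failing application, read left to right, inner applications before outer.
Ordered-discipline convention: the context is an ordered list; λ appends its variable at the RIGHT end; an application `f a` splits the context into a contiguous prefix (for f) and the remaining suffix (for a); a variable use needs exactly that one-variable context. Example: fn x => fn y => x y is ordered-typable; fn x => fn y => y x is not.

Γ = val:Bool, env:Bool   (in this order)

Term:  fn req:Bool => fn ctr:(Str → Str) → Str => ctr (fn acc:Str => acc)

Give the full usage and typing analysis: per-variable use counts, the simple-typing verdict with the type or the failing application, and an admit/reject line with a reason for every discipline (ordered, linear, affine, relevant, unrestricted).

usage: val: 0; env: 0; req [bound]: 0; ctr [bound]: 1; acc [bound]: 1
left-to-right use order: ctr, acc
typing: ✓ — Bool → ((Str → Str) → Str) → Str
ordered: ✗ — unused: val, env, req — weakening required
linear: ✗ — unused: val, env, req — weakening required
affine: ✓ — val, env, req, ctr, acc: no repeats, contraction unneeded
relevant: ✗ — unused: val, env, req — weakening required
unrestricted: ✓ — well-typed at Bool → ((Str → Str) → Str) → Str; no restrictions here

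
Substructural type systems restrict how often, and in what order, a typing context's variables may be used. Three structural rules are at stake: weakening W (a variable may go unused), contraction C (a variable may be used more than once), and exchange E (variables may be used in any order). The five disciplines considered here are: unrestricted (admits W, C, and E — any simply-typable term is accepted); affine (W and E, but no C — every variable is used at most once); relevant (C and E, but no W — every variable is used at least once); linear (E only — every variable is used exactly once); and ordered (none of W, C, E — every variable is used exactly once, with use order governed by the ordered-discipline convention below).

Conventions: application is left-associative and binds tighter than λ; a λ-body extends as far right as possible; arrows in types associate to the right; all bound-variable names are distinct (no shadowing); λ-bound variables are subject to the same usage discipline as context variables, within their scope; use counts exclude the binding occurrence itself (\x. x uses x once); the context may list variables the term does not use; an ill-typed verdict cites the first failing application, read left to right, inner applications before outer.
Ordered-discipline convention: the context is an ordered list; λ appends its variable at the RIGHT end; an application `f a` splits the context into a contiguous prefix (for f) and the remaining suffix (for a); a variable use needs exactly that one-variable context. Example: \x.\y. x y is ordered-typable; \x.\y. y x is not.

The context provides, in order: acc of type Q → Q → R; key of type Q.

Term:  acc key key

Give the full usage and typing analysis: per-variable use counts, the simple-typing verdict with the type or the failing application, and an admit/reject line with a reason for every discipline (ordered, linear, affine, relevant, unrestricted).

use counts: acc=1, key=2
order of uses: acc, key, key
typing: well-typed at R
ordered ✗ (repeated use of key ×2)
linear ✗ (repeated use of key ×2)
affine ✗ (repeated use of key ×2)
relevant ✓ (acc, key: all used, weakening unneeded)
unrestricted ✓ (typability at R is all that's needed)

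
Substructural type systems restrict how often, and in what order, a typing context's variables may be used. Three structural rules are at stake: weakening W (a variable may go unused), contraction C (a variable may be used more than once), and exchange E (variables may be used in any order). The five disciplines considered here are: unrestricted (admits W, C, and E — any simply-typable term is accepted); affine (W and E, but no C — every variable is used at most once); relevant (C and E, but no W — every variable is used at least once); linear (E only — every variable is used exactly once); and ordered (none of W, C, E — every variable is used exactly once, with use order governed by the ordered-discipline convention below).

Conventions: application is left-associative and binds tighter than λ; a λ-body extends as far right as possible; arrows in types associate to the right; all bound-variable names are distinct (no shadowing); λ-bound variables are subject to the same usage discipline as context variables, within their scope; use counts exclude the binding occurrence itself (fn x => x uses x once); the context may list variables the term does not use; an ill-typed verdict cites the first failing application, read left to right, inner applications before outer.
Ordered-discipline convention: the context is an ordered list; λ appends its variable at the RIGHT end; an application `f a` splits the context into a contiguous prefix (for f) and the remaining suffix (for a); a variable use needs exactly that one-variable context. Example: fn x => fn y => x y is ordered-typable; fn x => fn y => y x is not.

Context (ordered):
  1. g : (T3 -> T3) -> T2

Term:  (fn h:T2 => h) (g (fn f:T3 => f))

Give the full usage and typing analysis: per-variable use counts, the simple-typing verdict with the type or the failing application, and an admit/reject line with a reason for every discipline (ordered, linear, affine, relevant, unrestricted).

use counts: g: 1, h (λ-bound): 1, f (λ-bound): 1
uses in reading order: h, g, f
typing: well-typed at T2
ordered ✓ (g, h, f once each; derivable with no W/C/E)
linear ✓ (each of g, h, f used exactly once)
affine ✓ (no duplicate uses among g, h, f)
relevant ✓ (every one of g, h, f appears)
unrestricted ✓ (type-checks (T2) and nothing is barred)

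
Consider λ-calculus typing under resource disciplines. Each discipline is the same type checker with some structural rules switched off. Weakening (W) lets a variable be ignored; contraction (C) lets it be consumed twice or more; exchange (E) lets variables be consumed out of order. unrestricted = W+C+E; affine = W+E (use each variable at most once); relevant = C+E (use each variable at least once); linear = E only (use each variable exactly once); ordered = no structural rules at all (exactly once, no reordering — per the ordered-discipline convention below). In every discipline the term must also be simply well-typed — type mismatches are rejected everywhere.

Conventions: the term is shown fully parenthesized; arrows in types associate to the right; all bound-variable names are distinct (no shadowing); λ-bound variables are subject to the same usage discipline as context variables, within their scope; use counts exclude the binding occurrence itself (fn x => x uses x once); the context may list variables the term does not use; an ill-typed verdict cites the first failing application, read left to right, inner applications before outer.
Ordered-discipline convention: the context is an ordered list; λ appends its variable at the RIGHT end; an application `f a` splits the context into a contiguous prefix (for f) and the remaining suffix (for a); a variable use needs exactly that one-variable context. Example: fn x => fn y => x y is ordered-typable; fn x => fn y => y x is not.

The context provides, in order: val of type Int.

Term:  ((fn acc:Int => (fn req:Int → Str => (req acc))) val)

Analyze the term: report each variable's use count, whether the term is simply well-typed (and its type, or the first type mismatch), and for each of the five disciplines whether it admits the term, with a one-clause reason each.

counts: val=1, acc (λ-bound)=1, req (λ-bound)=1
order of uses: req, acc, val
typing: the term checks, with type (Int → Str) → Str
ordered: ✗, no ordered split (uses run req, acc, val)
linear: ✓, exactly-once usage across val, acc, req
affine: ✓, val, acc, req: no repeats, contraction unneeded
relevant: ✓, val, acc, req: all used, weakening unneeded
unrestricted: ✓, well-typed at (Int → Str) → Str; no restrictions here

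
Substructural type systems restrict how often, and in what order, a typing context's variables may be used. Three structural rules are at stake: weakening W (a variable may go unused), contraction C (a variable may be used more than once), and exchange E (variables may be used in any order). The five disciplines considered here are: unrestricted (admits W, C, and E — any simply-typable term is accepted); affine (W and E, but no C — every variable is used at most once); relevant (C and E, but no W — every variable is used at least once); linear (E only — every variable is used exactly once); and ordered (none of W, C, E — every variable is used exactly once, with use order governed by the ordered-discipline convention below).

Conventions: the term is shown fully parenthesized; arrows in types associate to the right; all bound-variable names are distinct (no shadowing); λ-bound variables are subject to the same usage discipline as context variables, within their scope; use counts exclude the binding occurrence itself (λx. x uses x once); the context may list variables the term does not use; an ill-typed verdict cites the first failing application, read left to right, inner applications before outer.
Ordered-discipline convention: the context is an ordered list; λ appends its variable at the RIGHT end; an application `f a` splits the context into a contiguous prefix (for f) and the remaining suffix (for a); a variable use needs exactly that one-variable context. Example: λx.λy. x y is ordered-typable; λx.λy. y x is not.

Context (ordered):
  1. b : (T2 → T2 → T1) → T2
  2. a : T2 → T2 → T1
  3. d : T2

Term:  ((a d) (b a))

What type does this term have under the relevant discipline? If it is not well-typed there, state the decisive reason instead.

term : T1
variable uses: b: 1; a: 2; d: 1
uses in reading order: a, d, b, a
typing: well-typed at T1
all disciplines: ordered ✗; linear ✗; affine ✗; relevant ✓; unrestricted ✓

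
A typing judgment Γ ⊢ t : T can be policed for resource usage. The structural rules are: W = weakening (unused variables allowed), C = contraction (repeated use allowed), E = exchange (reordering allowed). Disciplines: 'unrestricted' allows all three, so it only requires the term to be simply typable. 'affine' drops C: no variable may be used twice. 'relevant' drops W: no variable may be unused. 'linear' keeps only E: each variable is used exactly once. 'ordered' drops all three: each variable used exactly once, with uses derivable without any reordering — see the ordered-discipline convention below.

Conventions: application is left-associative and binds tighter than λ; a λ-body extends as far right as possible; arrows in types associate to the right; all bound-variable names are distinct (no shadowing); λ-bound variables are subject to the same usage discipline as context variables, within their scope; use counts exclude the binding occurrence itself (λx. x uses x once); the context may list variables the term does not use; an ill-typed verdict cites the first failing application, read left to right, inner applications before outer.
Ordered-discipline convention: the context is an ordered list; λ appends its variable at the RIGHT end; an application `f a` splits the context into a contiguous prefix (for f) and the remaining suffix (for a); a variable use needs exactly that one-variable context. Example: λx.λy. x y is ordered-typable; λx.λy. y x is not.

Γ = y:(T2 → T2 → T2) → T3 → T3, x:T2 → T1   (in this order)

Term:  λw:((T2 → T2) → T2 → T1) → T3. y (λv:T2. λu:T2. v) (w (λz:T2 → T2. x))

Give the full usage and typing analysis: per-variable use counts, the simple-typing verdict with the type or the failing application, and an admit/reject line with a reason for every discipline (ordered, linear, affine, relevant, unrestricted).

counts: y=1, x=1, w [bound]=1, v [bound]=1, u [bound]=0, z [bound]=0
order of uses: y, v, w, x
typing: ✓ — (((T2 → T2) → T2 → T1) → T3) → T3
ordered ✗ (needs weakening: u, z unused)
linear ✗ (needs weakening: u, z unused)
affine ✓ (no duplicate uses among y, x, w, v, u, z)
relevant ✗ (needs weakening: u, z unused)
unrestricted ✓ (type-checks ((((T2 → T2) → T2 → T1) → T3) → T3) and nothing is barred)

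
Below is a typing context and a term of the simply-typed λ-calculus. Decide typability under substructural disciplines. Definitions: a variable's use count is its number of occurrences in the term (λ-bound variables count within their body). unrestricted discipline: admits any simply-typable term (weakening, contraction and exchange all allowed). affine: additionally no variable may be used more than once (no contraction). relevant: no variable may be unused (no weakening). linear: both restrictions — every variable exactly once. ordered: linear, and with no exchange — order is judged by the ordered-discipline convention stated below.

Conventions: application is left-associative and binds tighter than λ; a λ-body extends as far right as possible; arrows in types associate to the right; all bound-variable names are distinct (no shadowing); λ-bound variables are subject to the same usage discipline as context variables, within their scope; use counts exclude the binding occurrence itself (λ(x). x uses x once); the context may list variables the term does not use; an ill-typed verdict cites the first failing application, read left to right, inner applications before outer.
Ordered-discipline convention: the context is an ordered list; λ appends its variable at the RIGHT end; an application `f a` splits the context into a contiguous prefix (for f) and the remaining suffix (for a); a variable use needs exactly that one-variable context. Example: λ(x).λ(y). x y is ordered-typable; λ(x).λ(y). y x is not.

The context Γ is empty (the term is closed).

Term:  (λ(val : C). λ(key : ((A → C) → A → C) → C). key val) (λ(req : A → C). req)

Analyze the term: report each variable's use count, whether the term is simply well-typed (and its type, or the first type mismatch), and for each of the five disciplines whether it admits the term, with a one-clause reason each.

use counts: val [bound]: 1×, key [bound]: 1×, req [bound]: 1×
left-to-right use order: key, val, req
typing: ill-typed: argument of type C where (A → C) → A → C is required
ordered: ✗ — not simply typable
linear: ✗ — fails simple typing
affine: ✗ — a type mismatch blocks all five
relevant: ✗ — the type mismatch rejects it
unrestricted: ✗ — not simply typable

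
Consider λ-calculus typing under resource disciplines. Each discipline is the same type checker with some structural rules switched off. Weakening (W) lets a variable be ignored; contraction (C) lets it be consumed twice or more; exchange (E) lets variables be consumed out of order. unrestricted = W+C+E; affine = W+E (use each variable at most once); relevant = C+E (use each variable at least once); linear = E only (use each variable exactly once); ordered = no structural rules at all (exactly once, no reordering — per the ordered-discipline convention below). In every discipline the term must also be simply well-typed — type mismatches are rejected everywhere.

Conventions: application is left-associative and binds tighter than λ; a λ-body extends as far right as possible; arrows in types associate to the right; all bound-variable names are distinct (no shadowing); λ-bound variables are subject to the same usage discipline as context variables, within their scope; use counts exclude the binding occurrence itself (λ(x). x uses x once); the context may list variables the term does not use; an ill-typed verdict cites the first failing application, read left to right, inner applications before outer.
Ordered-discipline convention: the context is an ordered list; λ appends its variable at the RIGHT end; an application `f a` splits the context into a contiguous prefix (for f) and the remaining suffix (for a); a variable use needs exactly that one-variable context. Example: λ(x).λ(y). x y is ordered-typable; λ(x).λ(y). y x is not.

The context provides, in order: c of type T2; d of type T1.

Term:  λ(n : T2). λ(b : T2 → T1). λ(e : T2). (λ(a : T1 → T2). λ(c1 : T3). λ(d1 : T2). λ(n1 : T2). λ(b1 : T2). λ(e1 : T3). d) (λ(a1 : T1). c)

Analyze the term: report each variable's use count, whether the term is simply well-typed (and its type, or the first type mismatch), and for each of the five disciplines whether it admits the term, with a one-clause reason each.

counts: c=1, d=1, n (λ-bound)=0, b (λ-bound)=0, e (λ-bound)=0, a (λ-bound)=0, c1 (λ-bound)=0, d1 (λ-bound)=0, n1 (λ-bound)=0, b1 (λ-bound)=0, e1 (λ-bound)=0, a1 (λ-bound)=0
order of uses: d, c
typing: the term checks, with type T2 → (T2 → T1) → T2 → T3 → T2 → T2 → T2 → T3 → T1
ordered: ✗ — unused: n, b, e, a, c1, d1, n1, b1, e1, a1 — weakening required
linear: ✗ — unused: n, b, e, a, c1, d1, n1, b1, e1, a1 — weakening required
affine: ✓ — none of c, d, n, b, e, a, c1, d1, n1, b1, e1, a1 used more than once
relevant: ✗ — unused: n, b, e, a, c1, d1, n1, b1, e1, a1 — weakening required
unrestricted: ✓ — type-checks (T2 → (T2 → T1) → T2 → T3 → T2 → T2 → T2 → T3 → T1) and nothing is barred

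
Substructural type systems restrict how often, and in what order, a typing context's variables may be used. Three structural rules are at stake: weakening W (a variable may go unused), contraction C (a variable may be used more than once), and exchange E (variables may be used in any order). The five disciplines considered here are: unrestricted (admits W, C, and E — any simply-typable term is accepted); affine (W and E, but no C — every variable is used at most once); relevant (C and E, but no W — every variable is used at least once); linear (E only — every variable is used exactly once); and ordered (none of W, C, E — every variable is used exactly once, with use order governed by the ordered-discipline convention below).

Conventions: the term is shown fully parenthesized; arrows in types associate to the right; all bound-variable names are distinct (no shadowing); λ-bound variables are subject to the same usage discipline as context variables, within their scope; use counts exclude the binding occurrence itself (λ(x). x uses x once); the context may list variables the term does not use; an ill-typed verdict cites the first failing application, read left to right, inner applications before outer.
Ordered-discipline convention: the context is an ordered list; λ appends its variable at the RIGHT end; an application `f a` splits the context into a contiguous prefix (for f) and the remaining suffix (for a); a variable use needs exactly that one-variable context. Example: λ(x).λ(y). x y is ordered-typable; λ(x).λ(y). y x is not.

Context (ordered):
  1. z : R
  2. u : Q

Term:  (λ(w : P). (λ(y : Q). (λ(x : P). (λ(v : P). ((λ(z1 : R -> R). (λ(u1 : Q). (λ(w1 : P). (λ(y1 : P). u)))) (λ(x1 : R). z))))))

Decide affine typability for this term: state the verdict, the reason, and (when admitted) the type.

yes — no duplicate uses among z, u, w, y, x, v, z1, u1, w1, y1, x1; term : P -> Q -> P -> P -> Q -> P -> P -> Q
use counts: z ×1; u ×1; w (λ-bound) ×0; y (λ-bound) ×0; x (λ-bound) ×0; v (λ-bound) ×0; z1 (λ-bound) ×0; u1 (λ-bound) ×0; w1 (λ-bound) ×0; y1 (λ-bound) ×0; x1 (λ-bound) ×0
order of uses: u, z
typing: the term checks, with type P -> Q -> P -> P -> Q -> P -> P -> Q
per-discipline verdicts: ordered ✗, linear ✗, affine ✓, relevant ✗, unrestricted ✓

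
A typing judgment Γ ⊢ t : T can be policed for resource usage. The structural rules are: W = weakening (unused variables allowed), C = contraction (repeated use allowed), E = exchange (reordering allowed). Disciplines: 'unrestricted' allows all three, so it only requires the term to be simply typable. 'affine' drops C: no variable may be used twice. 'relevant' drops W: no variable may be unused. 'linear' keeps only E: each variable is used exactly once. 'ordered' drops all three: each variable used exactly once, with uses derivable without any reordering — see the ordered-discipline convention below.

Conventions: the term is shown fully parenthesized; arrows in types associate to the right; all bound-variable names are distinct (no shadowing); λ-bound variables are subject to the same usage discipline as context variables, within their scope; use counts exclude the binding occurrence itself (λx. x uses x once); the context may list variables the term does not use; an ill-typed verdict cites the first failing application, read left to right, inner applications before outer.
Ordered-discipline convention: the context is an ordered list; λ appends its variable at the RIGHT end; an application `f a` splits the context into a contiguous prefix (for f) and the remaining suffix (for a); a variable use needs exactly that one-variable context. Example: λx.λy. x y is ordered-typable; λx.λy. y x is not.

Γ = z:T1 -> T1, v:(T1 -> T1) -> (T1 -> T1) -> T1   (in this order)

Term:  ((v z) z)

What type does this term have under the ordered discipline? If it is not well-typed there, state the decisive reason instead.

not well-typed under ordered — uses contraction: z ×2
variable uses: z: 2×, v: 1×
left-to-right use order: v, z, z
typing: the term checks, with type T1
all disciplines: ordered ✗ · linear ✗ · affine ✗ · relevant ✓ · unrestricted ✓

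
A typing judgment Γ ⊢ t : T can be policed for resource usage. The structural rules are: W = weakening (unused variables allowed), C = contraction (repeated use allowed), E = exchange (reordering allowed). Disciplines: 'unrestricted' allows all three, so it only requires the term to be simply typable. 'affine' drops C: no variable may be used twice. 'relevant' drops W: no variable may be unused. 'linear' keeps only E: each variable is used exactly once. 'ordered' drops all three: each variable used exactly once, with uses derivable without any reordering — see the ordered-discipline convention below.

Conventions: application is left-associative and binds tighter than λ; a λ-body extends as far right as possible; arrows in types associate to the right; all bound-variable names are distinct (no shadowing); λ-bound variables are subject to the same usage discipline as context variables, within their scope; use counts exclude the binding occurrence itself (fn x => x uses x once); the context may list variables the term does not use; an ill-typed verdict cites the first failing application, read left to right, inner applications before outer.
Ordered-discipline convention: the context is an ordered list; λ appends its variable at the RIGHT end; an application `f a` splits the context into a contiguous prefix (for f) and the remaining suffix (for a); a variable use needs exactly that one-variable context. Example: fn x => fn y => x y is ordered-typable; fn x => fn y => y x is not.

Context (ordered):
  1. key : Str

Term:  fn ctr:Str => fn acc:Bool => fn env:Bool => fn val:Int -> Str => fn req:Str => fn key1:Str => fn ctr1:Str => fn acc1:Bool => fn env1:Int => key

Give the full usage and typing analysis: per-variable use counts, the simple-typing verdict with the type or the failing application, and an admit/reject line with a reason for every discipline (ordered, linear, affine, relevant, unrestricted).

use counts: key: 1; ctr [bound]: 0; acc [bound]: 0; env [bound]: 0; val [bound]: 0; req [bound]: 0; key1 [bound]: 0; ctr1 [bound]: 0; acc1 [bound]: 0; env1 [bound]: 0
uses in reading order: key
typing: well-typed — term : Str -> Bool -> Bool -> (Int -> Str) -> Str -> Str -> Str -> Bool -> Int -> Str
ordered: ✗, unused: ctr, acc, env, val, req, key1, ctr1, acc1, env1 — weakening required
linear: ✗, unused: ctr, acc, env, val, req, key1, ctr1, acc1, env1 — weakening required
affine: ✓, key, ctr, acc, env, val, req, key1, ctr1, acc1, env1: no repeats, contraction unneeded
relevant: ✗, unused: ctr, acc, env, val, req, key1, ctr1, acc1, env1 — weakening required
unrestricted: ✓, well-typed at Str -> Bool -> Bool -> (Int -> Str) -> Str -> Str -> Str -> Bool -> Int -> Str; no restrictions here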